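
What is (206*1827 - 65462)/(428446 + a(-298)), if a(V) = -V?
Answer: 77725/107186 ≈ 0.72514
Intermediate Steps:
(206*1827 - 65462)/(428446 + a(-298)) = (206*1827 - 65462)/(428446 - 1*(-298)) = (376362 - 65462)/(428446 + 298) = 310900/428744 = 310900*(1/428744) = 77725/107186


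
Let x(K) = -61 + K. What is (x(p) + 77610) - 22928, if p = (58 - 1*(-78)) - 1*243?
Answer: 54514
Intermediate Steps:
p = -107 (p = (58 + 78) - 243 = 136 - 243 = -107)
(x(p) + 77610) - 22928 = ((-61 - 107) + 77610) - 22928 = (-168 + 77610) - 22928 = 77442 - 22928 = 54514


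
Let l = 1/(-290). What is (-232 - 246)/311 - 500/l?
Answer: 45094522/311 ≈ 1.4500e+5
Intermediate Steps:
l = -1/290 ≈ -0.0034483
(-232 - 246)/311 - 500/l = (-232 - 246)/311 - 500/(-1/290) = -478*1/311 - 500*(-290) = -478/311 + 145000 = 45094522/311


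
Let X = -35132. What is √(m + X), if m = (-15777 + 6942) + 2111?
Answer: 8*I*√654 ≈ 204.59*I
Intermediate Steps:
m = -6724 (m = -8835 + 2111 = -6724)
√(m + X) = √(-6724 - 35132) = √(-41856) = 8*I*√654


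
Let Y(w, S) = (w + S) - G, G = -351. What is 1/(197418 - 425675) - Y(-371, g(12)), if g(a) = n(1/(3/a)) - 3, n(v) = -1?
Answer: 5478167/228257 ≈ 24.000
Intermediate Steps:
g(a) = -4 (g(a) = -1 - 3 = -4)
Y(w, S) = 351 + S + w (Y(w, S) = (w + S) - 1*(-351) = (S + w) + 351 = 351 + S + w)
1/(197418 - 425675) - Y(-371, g(12)) = 1/(197418 - 425675) - (351 - 4 - 371) = 1/(-228257) - 1*(-24) = -1/228257 + 24 = 5478167/228257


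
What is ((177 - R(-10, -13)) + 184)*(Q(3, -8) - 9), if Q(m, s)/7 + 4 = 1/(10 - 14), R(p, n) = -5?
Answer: -28365/2 ≈ -14183.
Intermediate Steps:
Q(m, s) = -119/4 (Q(m, s) = -28 + 7/(10 - 14) = -28 + 7/(-4) = -28 + 7*(-1/4) = -28 - 7/4 = -119/4)
((177 - R(-10, -13)) + 184)*(Q(3, -8) - 9) = ((177 - 1*(-5)) + 184)*(-119/4 - 9) = ((177 + 5) + 184)*(-155/4) = (182 + 184)*(-155/4) = 366*(-155/4) = -28365/2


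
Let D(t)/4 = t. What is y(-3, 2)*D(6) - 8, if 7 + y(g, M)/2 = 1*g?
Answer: -488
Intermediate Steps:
D(t) = 4*t
y(g, M) = -14 + 2*g (y(g, M) = -14 + 2*(1*g) = -14 + 2*g)
y(-3, 2)*D(6) - 8 = (-14 + 2*(-3))*(4*6) - 8 = (-14 - 6)*24 - 8 = -20*24 - 8 = -480 - 8 = -488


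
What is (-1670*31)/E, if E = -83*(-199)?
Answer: -51770/16517 ≈ -3.1343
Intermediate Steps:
E = 16517
(-1670*31)/E = -1670*31/16517 = -51770*1/16517 = -51770/16517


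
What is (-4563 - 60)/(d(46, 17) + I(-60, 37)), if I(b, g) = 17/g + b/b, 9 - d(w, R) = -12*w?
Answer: -57017/6937 ≈ -8.2193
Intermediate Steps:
d(w, R) = 9 + 12*w (d(w, R) = 9 - (-12)*w = 9 + 12*w)
I(b, g) = 1 + 17/g (I(b, g) = 17/g + 1 = 1 + 17/g)
(-4563 - 60)/(d(46, 17) + I(-60, 37)) = (-4563 - 60)/((9 + 12*46) + (17 + 37)/37) = -4623/((9 + 552) + (1/37)*54) = -4623/(561 + 54/37) = -4623/20811/37 = -4623*37/20811 = -57017/6937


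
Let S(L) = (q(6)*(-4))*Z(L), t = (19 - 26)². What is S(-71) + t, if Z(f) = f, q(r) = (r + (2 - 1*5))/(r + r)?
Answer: 120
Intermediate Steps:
q(r) = (-3 + r)/(2*r) (q(r) = (r + (2 - 5))/((2*r)) = (r - 3)*(1/(2*r)) = (-3 + r)*(1/(2*r)) = (-3 + r)/(2*r))
t = 49 (t = (-7)² = 49)
S(L) = -L (S(L) = (((½)*(-3 + 6)/6)*(-4))*L = (((½)*(⅙)*3)*(-4))*L = ((¼)*(-4))*L = -L)
S(-71) + t = -1*(-71) + 49 = 71 + 49 = 120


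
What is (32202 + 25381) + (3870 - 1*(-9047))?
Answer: 70500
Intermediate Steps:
(32202 + 25381) + (3870 - 1*(-9047)) = 57583 + (3870 + 9047) = 57583 + 12917 = 70500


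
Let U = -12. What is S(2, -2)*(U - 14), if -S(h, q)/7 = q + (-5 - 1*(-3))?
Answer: -728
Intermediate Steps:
S(h, q) = 14 - 7*q (S(h, q) = -7*(q + (-5 - 1*(-3))) = -7*(q + (-5 + 3)) = -7*(q - 2) = -7*(-2 + q) = 14 - 7*q)
S(2, -2)*(U - 14) = (14 - 7*(-2))*(-12 - 14) = (14 + 14)*(-26) = 28*(-26) = -728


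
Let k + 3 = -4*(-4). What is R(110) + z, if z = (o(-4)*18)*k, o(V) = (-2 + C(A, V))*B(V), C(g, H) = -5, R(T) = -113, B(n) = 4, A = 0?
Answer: -6665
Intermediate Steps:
k = 13 (k = -3 - 4*(-4) = -3 + 16 = 13)
o(V) = -28 (o(V) = (-2 - 5)*4 = -7*4 = -28)
z = -6552 (z = -28*18*13 = -504*13 = -6552)
R(110) + z = -113 - 6552 = -6665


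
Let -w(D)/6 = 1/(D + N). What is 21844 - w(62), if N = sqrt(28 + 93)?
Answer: 1594618/73 ≈ 21844.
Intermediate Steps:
N = 11 (N = sqrt(121) = 11)
w(D) = -6/(11 + D) (w(D) = -6/(D + 11) = -6/(11 + D))
21844 - w(62) = 21844 - (-6)/(11 + 62) = 21844 - (-6)/73 = 21844 - 1*(-6/73) = 21844 + 6/73 = 1594618/73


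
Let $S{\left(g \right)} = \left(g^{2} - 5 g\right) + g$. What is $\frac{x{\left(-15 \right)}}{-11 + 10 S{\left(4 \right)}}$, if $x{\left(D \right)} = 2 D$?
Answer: $\frac{30}{11} \approx 2.7273$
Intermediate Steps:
$S{\left(g \right)} = g^{2} - 4 g$
$\frac{x{\left(-15 \right)}}{-11 + 10 S{\left(4 \right)}} = \frac{2 \left(-15\right)}{-11 + 10 \cdot 4 \left(-4 + 4\right)} = - \frac{30}{-11 + 10 \cdot 4 \cdot 0} = - \frac{30}{-11 + 10 \cdot 0} = - \frac{30}{-11 + 0} = - \frac{30}{-11} = \left(-30\right) \left(- \frac{1}{11}\right) = \frac{30}{11}$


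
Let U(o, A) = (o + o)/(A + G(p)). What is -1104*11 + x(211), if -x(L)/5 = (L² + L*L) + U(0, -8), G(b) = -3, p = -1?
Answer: -457354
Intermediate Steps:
U(o, A) = 2*o/(-3 + A) (U(o, A) = (o + o)/(A - 3) = (2*o)/(-3 + A) = 2*o/(-3 + A))
x(L) = -10*L² (x(L) = -5*((L² + L*L) + 2*0/(-3 - 8)) = -5*((L² + L²) + 2*0/(-11)) = -5*(2*L² + 2*0*(-1/11)) = -5*(2*L² + 0) = -10*L²)
-1104*11 + x(211) = -1104*11 - 10*211² = -12144 - 10*44521 = -12144 - 445210 = -457354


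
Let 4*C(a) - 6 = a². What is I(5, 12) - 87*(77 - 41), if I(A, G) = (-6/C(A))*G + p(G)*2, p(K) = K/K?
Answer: -97318/31 ≈ -3139.3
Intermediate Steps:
C(a) = 3/2 + a²/4
p(K) = 1
I(A, G) = 2 - 6*G/(3/2 + A²/4) (I(A, G) = (-6/(3/2 + A²/4))*G + 1*2 = -6*G/(3/2 + A²/4) + 2 = 2 - 6*G/(3/2 + A²/4))
I(5, 12) - 87*(77 - 41) = 2*(6 + 5² - 12*12)/(6 + 5²) - 87*(77 - 41) = 2*(6 + 25 - 144)/(6 + 25) - 87*36 = 2*(-113)/31 - 3132 = 2*(1/31)*(-113) - 3132 = -226/31 - 3132 = -97318/31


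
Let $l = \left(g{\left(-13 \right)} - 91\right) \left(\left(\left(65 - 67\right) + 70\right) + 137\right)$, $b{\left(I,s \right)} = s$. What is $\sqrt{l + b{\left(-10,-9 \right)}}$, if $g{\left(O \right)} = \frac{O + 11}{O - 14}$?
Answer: $\frac{i \sqrt{1510554}}{9} \approx 136.56 i$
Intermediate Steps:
$g{\left(O \right)} = \frac{11 + O}{-14 + O}$
$l = - \frac{503275}{27}$ ($l = \left(\frac{11 - 13}{-14 - 13} - 91\right) \left(\left(\left(65 - 67\right) + 70\right) + 137\right) = \left(\frac{1}{-27} \left(-2\right) - 91\right) \left(\left(-2 + 70\right) + 137\right) = \left(\left(- \frac{1}{27}\right) \left(-2\right) - 91\right) \left(68 + 137\right) = \left(\frac{2}{27} - 91\right) 205 = \left(- \frac{2455}{27}\right) 205 = - \frac{503275}{27} \approx -18640.0$)
$\sqrt{l + b{\left(-10,-9 \right)}} = \sqrt{- \frac{503275}{27} - 9} = \sqrt{- \frac{503518}{27}} = \frac{i \sqrt{1510554}}{9}$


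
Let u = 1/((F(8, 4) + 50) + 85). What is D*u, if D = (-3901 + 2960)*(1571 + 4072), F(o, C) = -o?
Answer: -5310063/127 ≈ -41812.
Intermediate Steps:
u = 1/127 (u = 1/((-1*8 + 50) + 85) = 1/((-8 + 50) + 85) = 1/(42 + 85) = 1/127 ≈ 0.0078740)
D = -5310063 (D = -941*5643 = -5310063)
D*u = -5310063*1/127 = -5310063/127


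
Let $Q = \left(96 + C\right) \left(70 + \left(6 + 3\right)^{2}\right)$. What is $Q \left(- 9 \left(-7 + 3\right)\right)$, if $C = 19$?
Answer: $625140$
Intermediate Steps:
$Q = 17365$ ($Q = \left(96 + 19\right) \left(70 + \left(6 + 3\right)^{2}\right) = 115 \left(70 + 9^{2}\right) = 115 \left(70 + 81\right) = 115 \cdot 151 = 17365$)
$Q \left(- 9 \left(-7 + 3\right)\right) = 17365 \left(- 9 \left(-7 + 3\right)\right) = 17365 \left(\left(-9\right) \left(-4\right)\right) = 17365 \cdot 36 = 625140$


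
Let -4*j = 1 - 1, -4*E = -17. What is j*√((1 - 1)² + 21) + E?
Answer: 17/4 ≈ 4.2500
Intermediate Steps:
E = 17/4 (E = -¼*(-17) = 17/4 ≈ 4.2500)
j = 0 (j = -(1 - 1)/4 = -¼*0 = 0)
j*√((1 - 1)² + 21) + E = 0*√((1 - 1)² + 21) + 17/4 = 0*√(0² + 21) + 17/4 = 0*√(0 + 21) + 17/4 = 0*√21 + 17/4 = 0 + 17/4 = 17/4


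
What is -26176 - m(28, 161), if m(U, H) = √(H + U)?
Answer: -26176 - 3*√21 ≈ -26190.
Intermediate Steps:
-26176 - m(28, 161) = -26176 - √(161 + 28) = -26176 - √189 = -26176 - 3*√21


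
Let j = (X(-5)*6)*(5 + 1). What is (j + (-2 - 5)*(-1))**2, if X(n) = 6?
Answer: 49729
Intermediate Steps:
j = 216 (j = (6*6)*(5 + 1) = 36*6 = 216)
(j + (-2 - 5)*(-1))**2 = (216 + (-2 - 5)*(-1))**2 = (216 - 7*(-1))**2 = (216 + 7)**2 = 223**2 = 49729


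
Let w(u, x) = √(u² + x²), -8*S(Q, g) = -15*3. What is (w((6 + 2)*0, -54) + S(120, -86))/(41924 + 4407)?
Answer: 477/370648 ≈ 0.0012869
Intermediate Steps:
S(Q, g) = 45/8 (S(Q, g) = -(-15)*3/8 = -⅛*(-45) = 45/8)
(w((6 + 2)*0, -54) + S(120, -86))/(41924 + 4407) = (√(((6 + 2)*0)² + (-54)²) + 45/8)/(41924 + 4407) = (√((8*0)² + 2916) + 45/8)/46331 = (√(0² + 2916) + 45/8)*(1/46331) = (√(0 + 2916) + 45/8)*(1/46331) = (√2916 + 45/8)*(1/46331) = (54 + 45/8)*(1/46331) = (477/8)*(1/46331) = 477/370648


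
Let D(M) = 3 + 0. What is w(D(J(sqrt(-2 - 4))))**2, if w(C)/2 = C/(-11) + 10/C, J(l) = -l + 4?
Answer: 40804/1089 ≈ 37.469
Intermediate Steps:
J(l) = 4 - l
D(M) = 3
w(C) = 20/C - 2*C/11 (w(C) = 2*(C/(-11) + 10/C) = 2*(C*(-1/11) + 10/C) = 2*(-C/11 + 10/C) = 2*(10/C - C/11) = 20/C - 2*C/11)
w(D(J(sqrt(-2 - 4))))**2 = (20/3 - 2/11*3)**2 = (20*(1/3) - 6/11)**2 = (20/3 - 6/11)**2 = (202/33)**2 = 40804/1089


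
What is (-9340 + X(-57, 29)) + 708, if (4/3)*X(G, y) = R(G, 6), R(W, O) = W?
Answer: -34699/4 ≈ -8674.8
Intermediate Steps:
X(G, y) = 3*G/4
(-9340 + X(-57, 29)) + 708 = (-9340 + (3/4)*(-57)) + 708 = (-9340 - 171/4) + 708 = -37531/4 + 708 = -34699/4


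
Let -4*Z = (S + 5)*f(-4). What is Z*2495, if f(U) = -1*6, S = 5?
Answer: 37425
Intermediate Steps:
f(U) = -6
Z = 15 (Z = -(5 + 5)*(-6)/4 = -5*(-6)/2 = -¼*(-60) = 15)
Z*2495 = 15*2495 = 37425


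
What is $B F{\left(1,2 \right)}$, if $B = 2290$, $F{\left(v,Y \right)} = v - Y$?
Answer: $-2290$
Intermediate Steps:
$B F{\left(1,2 \right)} = 2290 \left(1 - 2\right) = 2290 \left(-1\right) = -2290$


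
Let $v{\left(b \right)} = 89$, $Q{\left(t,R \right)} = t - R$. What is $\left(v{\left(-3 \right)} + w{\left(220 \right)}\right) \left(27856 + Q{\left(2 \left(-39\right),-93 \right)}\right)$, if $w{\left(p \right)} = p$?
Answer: $8612139$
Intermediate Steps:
$\left(v{\left(-3 \right)} + w{\left(220 \right)}\right) \left(27856 + Q{\left(2 \left(-39\right),-93 \right)}\right) = \left(89 + 220\right) \left(27856 + \left(2 \left(-39\right) - -93\right)\right) = 309 \left(27856 + \left(-78 + 93\right)\right) = 309 \left(27856 + 15\right) = 309 \cdot 27871 = 8612139$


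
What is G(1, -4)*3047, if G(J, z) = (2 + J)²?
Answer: 27423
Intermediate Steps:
G(1, -4)*3047 = (2 + 1)²*3047 = 3²*3047 = 9*3047 = 27423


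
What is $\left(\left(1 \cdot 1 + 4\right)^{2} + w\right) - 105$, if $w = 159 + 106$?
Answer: $185$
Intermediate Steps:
$w = 265$
$\left(\left(1 \cdot 1 + 4\right)^{2} + w\right) - 105 = \left(\left(1 \cdot 1 + 4\right)^{2} + 265\right) - 105 = \left(\left(1 + 4\right)^{2} + 265\right) - 105 = \left(5^{2} + 265\right) - 105 = \left(25 + 265\right) - 105 = 290 - 105 = 185$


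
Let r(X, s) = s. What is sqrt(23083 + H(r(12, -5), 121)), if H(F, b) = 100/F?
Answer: sqrt(23063) ≈ 151.86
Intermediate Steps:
sqrt(23083 + H(r(12, -5), 121)) = sqrt(23083 + 100/(-5)) = sqrt(23083 + 100*(-1/5)) = sqrt(23083 - 20) = sqrt(23063)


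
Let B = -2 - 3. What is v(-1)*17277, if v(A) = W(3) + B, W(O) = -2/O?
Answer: -97903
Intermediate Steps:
B = -5
v(A) = -17/3 (v(A) = -2/3 - 5 = -2*⅓ - 5 = -⅔ - 5 = -17/3)
v(-1)*17277 = -17/3*17277 = -97903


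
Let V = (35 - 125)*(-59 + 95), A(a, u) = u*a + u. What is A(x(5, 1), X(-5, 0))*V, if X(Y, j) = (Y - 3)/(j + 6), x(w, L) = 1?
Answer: 8640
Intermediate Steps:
X(Y, j) = (-3 + Y)/(6 + j)
A(a, u) = u + a*u (A(a, u) = a*u + u = u + a*u)
V = -3240 (V = -90*36 = -3240)
A(x(5, 1), X(-5, 0))*V = (((-3 - 5)/(6 + 0))*(1 + 1))*(-3240) = ((-8/6)*2)*(-3240) = (((1/6)*(-8))*2)*(-3240) = -4/3*2*(-3240) = -8/3*(-3240) = 8640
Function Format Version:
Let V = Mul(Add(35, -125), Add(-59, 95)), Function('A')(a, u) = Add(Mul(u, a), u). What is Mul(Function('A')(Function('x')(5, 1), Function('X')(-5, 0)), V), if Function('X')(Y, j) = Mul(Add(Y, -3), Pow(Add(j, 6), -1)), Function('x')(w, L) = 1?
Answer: 8640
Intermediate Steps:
Function('X')(Y, j) = Mul(Pow(Add(6, j), -1), Add(-3, Y)) (Function('X')(Y, j) = Mul(Add(-3, Y), Pow(Add(6, j), -1)) = Mul(Pow(Add(6, j), -1), Add(-3, Y)))
Function('A')(a, u) = Add(u, Mul(a, u)) (Function('A')(a, u) = Add(Mul(a, u), u) = Add(u, Mul(a, u)))
V = -3240 (V = Mul(-90, 36) = -3240)
Mul(Function('A')(Function('x')(5, 1), Function('X')(-5, 0)), V) = Mul(Mul(Mul(Pow(Add(6, 0), -1), Add(-3, -5)), Add(1, 1)), -3240) = Mul(Mul(Mul(Pow(6, -1), -8), 2), -3240) = Mul(Mul(Mul(Rational(1, 6), -8), 2), -3240) = Mul(Mul(Rational(-4, 3), 2), -3240) = Mul(Rational(-8, 3), -3240) = 8640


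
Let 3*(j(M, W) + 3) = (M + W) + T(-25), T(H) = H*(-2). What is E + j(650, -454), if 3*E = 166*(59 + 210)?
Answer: 44891/3 ≈ 14964.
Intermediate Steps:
T(H) = -2*H
E = 44654/3 (E = (166*(59 + 210))/3 = (166*269)/3 = (⅓)*44654 = 44654/3 ≈ 14885.)
j(M, W) = 41/3 + M/3 + W/3 (j(M, W) = -3 + ((M + W) - 2*(-25))/3 = -3 + ((M + W) + 50)/3 = -3 + (50 + M + W)/3 = -3 + (50/3 + M/3 + W/3) = 41/3 + M/3 + W/3)
E + j(650, -454) = 44654/3 + (41/3 + (⅓)*650 + (⅓)*(-454)) = 44654/3 + (41/3 + 650/3 - 454/3) = 44654/3 + 79 = 44891/3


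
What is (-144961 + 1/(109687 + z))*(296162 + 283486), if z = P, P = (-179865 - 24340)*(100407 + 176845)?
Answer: -1585749127984496769664/18872044991 ≈ -8.4026e+10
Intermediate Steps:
P = -56616244660 (P = -204205*277252 = -56616244660)
z = -56616244660
(-144961 + 1/(109687 + z))*(296162 + 283486) = (-144961 + 1/(109687 - 56616244660))*(296162 + 283486) = (-144961 + 1/(-56616134973))*579648 = (-144961 - 1/56616134973)*579648 = -8207131541821054/56616134973*579648 = -1585749127984496769664/18872044991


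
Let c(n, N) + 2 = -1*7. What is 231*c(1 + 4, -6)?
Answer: -2079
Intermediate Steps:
c(n, N) = -9 (c(n, N) = -2 - 1*7 = -2 - 7 = -9)
231*c(1 + 4, -6) = 231*(-9) = -2079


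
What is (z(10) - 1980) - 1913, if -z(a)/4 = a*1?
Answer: -3933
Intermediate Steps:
z(a) = -4*a
(z(10) - 1980) - 1913 = (-4*10 - 1980) - 1913 = (-40 - 1980) - 1913 = -2020 - 1913 = -3933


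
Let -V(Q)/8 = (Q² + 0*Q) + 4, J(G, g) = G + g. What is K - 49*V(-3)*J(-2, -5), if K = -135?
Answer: -35807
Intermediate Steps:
V(Q) = -32 - 8*Q² (V(Q) = -8*((Q² + 0*Q) + 4) = -8*((Q² + 0) + 4) = -8*(Q² + 4) = -8*(4 + Q²) = -32 - 8*Q²)
K - 49*V(-3)*J(-2, -5) = -135 - 49*(-32 - 8*(-3)²)*(-2 - 5) = -135 - 49*(-32 - 8*9)*(-7) = -135 - 49*(-32 - 72)*(-7) = -135 - (-5096)*(-7) = -135 - 49*728 = -135 - 35672 = -35807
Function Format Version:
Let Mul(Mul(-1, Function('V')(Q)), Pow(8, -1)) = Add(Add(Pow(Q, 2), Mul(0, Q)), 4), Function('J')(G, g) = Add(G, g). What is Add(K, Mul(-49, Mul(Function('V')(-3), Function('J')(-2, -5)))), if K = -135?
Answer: -35807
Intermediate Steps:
Function('V')(Q) = Add(-32, Mul(-8, Pow(Q, 2))) (Function('V')(Q) = Mul(-8, Add(Add(Pow(Q, 2), Mul(0, Q)), 4)) = Mul(-8, Add(Add(Pow(Q, 2), 0), 4)) = Mul(-8, Add(Pow(Q, 2), 4)) = Mul(-8, Add(4, Pow(Q, 2))) = Add(-32, Mul(-8, Pow(Q, 2))))
Add(K, Mul(-49, Mul(Function('V')(-3), Function('J')(-2, -5)))) = Add(-135, Mul(-49, Mul(Add(-32, Mul(-8, Pow(-3, 2))), Add(-2, -5)))) = Add(-135, Mul(-49, Mul(Add(-32, Mul(-8, 9)), -7))) = Add(-135, Mul(-49, Mul(Add(-32, -72), -7))) = Add(-135, Mul(-49, Mul(-104, -7))) = Add(-135, Mul(-49, 728)) = Add(-135, -35672) = -35807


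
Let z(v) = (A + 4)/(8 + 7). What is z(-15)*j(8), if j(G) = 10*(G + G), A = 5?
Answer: 96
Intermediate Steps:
z(v) = 3/5 (z(v) = (5 + 4)/(8 + 7) = 9/15 = 9*(1/15) = 3/5)
j(G) = 20*G (j(G) = 10*(2*G) = 20*G)
z(-15)*j(8) = 3*(20*8)/5 = (3/5)*160 = 96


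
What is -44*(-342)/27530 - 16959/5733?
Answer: -63435181/26304915 ≈ -2.4115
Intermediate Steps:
-44*(-342)/27530 - 16959/5733 = 15048*(1/27530) - 16959*1/5733 = 7524/13765 - 5653/1911 = -63435181/26304915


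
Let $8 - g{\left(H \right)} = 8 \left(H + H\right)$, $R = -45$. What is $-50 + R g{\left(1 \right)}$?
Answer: $310$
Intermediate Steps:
$g{\left(H \right)} = 8 - 16 H$ ($g{\left(H \right)} = 8 - 8 \left(H + H\right) = 8 - 8 \cdot 2 H = 8 - 16 H$)
$-50 + R g{\left(1 \right)} = -50 - 45 \left(8 - 16\right) = -50 - -360 = -50 + 360 = 310$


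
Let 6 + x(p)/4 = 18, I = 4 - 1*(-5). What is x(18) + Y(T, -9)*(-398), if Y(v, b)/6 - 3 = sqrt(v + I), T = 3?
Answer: -7116 - 4776*sqrt(3) ≈ -15388.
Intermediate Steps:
I = 9 (I = 4 + 5 = 9)
x(p) = 48 (x(p) = -24 + 4*18 = -24 + 72 = 48)
Y(v, b) = 18 + 6*sqrt(9 + v) (Y(v, b) = 18 + 6*sqrt(v + 9) = 18 + 6*sqrt(9 + v))
x(18) + Y(T, -9)*(-398) = 48 + (18 + 6*sqrt(9 + 3))*(-398) = 48 + (18 + 6*sqrt(12))*(-398) = 48 + (18 + 6*(2*sqrt(3)))*(-398) = 48 + (18 + 12*sqrt(3))*(-398) = 48 + (-7164 - 4776*sqrt(3)) = -7116 - 4776*sqrt(3)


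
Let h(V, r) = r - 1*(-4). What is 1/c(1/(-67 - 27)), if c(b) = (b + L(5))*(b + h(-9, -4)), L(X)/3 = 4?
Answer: -8836/1127 ≈ -7.8403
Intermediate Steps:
L(X) = 12 (L(X) = 3*4 = 12)
h(V, r) = 4 + r (h(V, r) = r + 4 = 4 + r)
c(b) = b*(12 + b) (c(b) = (b + 12)*(b + (4 - 4)) = (12 + b)*(b + 0) = (12 + b)*b = b*(12 + b))
1/c(1/(-67 - 27)) = 1/((12 + 1/(-67 - 27))/(-67 - 27)) = 1/((12 + 1/(-94))/(-94)) = 1/(-(12 - 1/94)/94) = 1/(-1/94*1127/94) = 1/(-1127/8836) = -8836/1127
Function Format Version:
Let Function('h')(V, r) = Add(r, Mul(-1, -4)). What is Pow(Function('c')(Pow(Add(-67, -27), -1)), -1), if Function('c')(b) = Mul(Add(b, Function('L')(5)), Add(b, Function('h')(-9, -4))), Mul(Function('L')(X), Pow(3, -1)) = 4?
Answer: Rational(-8836, 1127) ≈ -7.8403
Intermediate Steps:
Function('L')(X) = 12 (Function('L')(X) = Mul(3, 4) = 12)
Function('h')(V, r) = Add(4, r) (Function('h')(V, r) = Add(r, 4) = Add(4, r))
Function('c')(b) = Mul(b, Add(12, b)) (Function('c')(b) = Mul(Add(b, 12), Add(b, Add(4, -4))) = Mul(Add(12, b), Add(b, 0)) = Mul(Add(12, b), b) = Mul(b, Add(12, b)))
Pow(Function('c')(Pow(Add(-67, -27), -1)), -1) = Pow(Mul(Pow(Add(-67, -27), -1), Add(12, Pow(Add(-67, -27), -1))), -1) = Pow(Mul(Pow(-94, -1), Add(12, Pow(-94, -1))), -1) = Pow(Mul(Rational(-1, 94), Add(12, Rational(-1, 94))), -1) = Pow(Mul(Rational(-1, 94), Rational(1127, 94)), -1) = Pow(Rational(-1127, 8836), -1) = Rational(-8836, 1127)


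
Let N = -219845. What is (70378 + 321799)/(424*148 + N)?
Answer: -392177/157093 ≈ -2.4965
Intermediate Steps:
(70378 + 321799)/(424*148 + N) = (70378 + 321799)/(424*148 - 219845) = 392177/(62752 - 219845) = 392177/(-157093) = 392177*(-1/157093) = -392177/157093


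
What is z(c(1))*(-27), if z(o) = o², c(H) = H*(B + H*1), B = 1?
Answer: -108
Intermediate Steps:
c(H) = H*(1 + H) (c(H) = H*(1 + H*1) = H*(1 + H))
z(c(1))*(-27) = (1*(1 + 1))²*(-27) = (1*2)²*(-27) = 2²*(-27) = 4*(-27) = -108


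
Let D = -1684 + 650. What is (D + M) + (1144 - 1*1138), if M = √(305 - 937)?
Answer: -1028 + 2*I*√158 ≈ -1028.0 + 25.14*I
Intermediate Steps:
D = -1034
M = 2*I*√158 (M = √(-632) = 2*I*√158 ≈ 25.14*I)
(D + M) + (1144 - 1*1138) = (-1034 + 2*I*√158) + (1144 - 1*1138) = (-1034 + 2*I*√158) + (1144 - 1138) = (-1034 + 2*I*√158) + 6 = -1028 + 2*I*√158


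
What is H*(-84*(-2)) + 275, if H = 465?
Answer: 78395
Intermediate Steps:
H*(-84*(-2)) + 275 = 465*(-84*(-2)) + 275 = 465*168 + 275 = 78120 + 275 = 78395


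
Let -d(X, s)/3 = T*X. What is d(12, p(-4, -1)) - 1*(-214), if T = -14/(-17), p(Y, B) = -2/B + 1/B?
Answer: 3134/17 ≈ 184.35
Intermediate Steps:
p(Y, B) = -1/B (p(Y, B) = -2/B + 1/B = -1/B)
T = 14/17 (T = -14*(-1/17) = 14/17 ≈ 0.82353)
d(X, s) = -42*X/17
d(12, p(-4, -1)) - 1*(-214) = -42/17*12 - 1*(-214) = -504/17 + 214 = 3134/17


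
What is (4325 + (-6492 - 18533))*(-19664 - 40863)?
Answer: 1252908900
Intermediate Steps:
(4325 + (-6492 - 18533))*(-19664 - 40863) = (4325 - 25025)*(-60527) = -20700*(-60527) = 1252908900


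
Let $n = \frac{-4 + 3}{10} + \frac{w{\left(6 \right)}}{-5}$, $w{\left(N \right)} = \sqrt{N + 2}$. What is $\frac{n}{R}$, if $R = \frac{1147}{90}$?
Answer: $- \frac{9}{1147} - \frac{36 \sqrt{2}}{1147} \approx -0.052233$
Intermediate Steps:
$w{\left(N \right)} = \sqrt{2 + N}$
$R = \frac{1147}{90}$ ($R = 1147 \cdot \frac{1}{90} = \frac{1147}{90} \approx 12.744$)
$n = - \frac{1}{10} - \frac{2 \sqrt{2}}{5}$ ($n = \frac{-4 + 3}{10} + \frac{\sqrt{2 + 6}}{-5} = \left(-1\right) \frac{1}{10} + \sqrt{8} \left(- \frac{1}{5}\right) = - \frac{1}{10} + 2 \sqrt{2} \left(- \frac{1}{5}\right) = - \frac{1}{10} - \frac{2 \sqrt{2}}{5} \approx -0.66569$)
$\frac{n}{R} = \frac{- \frac{1}{10} - \frac{2 \sqrt{2}}{5}}{\frac{1147}{90}} = \frac{90 \left(- \frac{1}{10} - \frac{2 \sqrt{2}}{5}\right)}{1147} = - \frac{9}{1147} - \frac{36 \sqrt{2}}{1147}$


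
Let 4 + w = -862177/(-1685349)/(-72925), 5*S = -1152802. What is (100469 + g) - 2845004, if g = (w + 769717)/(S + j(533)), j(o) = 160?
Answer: -38858749511491012586299/14158574115855165 ≈ -2.7445e+6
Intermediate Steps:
S = -1152802/5 (S = (⅕)*(-1152802) = -1152802/5 ≈ -2.3056e+5)
w = -491617165477/122904075825 (w = -4 - 862177/(-1685349)/(-72925) = -4 - 862177*(-1/1685349)*(-1/72925) = -4 + (862177/1685349)*(-1/72925) = -4 - 862177/122904075825 = -491617165477/122904075825 ≈ -4.0000)
g = -47300432457313024/14158574115855165 (g = (-491617165477/122904075825 + 769717)/(-1152802/5 + 160) = 94600864914626048/(122904075825*(-1152002/5)) = (94600864914626048/122904075825)*(-5/1152002) = -47300432457313024/14158574115855165 ≈ -3.3408)
(100469 + g) - 2845004 = (100469 - 47300432457313024/14158574115855165) - 2845004 = 1422450482413395259361/14158574115855165 - 2845004 = -38858749511491012586299/14158574115855165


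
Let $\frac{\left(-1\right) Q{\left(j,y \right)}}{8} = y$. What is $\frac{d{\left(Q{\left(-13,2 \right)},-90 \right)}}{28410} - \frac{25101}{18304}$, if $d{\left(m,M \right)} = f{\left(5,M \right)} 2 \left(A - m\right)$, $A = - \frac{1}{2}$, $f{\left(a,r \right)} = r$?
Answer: $- \frac{25472919}{17333888} \approx -1.4695$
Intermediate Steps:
$A = - \frac{1}{2}$ ($A = \left(-1\right) \frac{1}{2} = - \frac{1}{2} \approx -0.5$)
$Q{\left(j,y \right)} = - 8 y$
$d{\left(m,M \right)} = 2 M \left(- \frac{1}{2} - m\right)$ ($d{\left(m,M \right)} = M 2 \left(- \frac{1}{2} - m\right) = 2 M \left(- \frac{1}{2} - m\right)$)
$\frac{d{\left(Q{\left(-13,2 \right)},-90 \right)}}{28410} - \frac{25101}{18304} = \frac{\left(-1\right) \left(-90\right) \left(1 + 2 \left(\left(-8\right) 2\right)\right)}{28410} - \frac{25101}{18304} = \left(-1\right) \left(-90\right) \left(1 + 2 \left(-16\right)\right) \frac{1}{28410} - \frac{25101}{18304} = \left(-1\right) \left(-90\right) \left(1 - 32\right) \frac{1}{28410} - \frac{25101}{18304} = \left(-1\right) \left(-90\right) \left(-31\right) \frac{1}{28410} - \frac{25101}{18304} = \left(-2790\right) \frac{1}{28410} - \frac{25101}{18304} = - \frac{93}{947} - \frac{25101}{18304} = - \frac{25472919}{17333888}$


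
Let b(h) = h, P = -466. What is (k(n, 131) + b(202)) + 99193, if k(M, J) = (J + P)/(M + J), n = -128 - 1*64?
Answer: 6063430/61 ≈ 99401.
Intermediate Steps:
n = -192 (n = -128 - 64 = -192)
k(M, J) = (-466 + J)/(J + M) (k(M, J) = (J - 466)/(M + J) = (-466 + J)/(J + M))
(k(n, 131) + b(202)) + 99193 = ((-466 + 131)/(131 - 192) + 202) + 99193 = (-335/(-61) + 202) + 99193 = (-1/61*(-335) + 202) + 99193 = (335/61 + 202) + 99193 = 12657/61 + 99193 = 6063430/61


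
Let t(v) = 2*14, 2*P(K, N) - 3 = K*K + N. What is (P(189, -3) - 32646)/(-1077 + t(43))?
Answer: 29571/2098 ≈ 14.095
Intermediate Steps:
P(K, N) = 3/2 + N/2 + K²/2 (P(K, N) = 3/2 + (K*K + N)/2 = 3/2 + (K² + N)/2 = 3/2 + (N + K²)/2 = 3/2 + (N/2 + K²/2) = 3/2 + N/2 + K²/2)
t(v) = 28
(P(189, -3) - 32646)/(-1077 + t(43)) = ((3/2 + (½)*(-3) + (½)*189²) - 32646)/(-1077 + 28) = ((3/2 - 3/2 + (½)*35721) - 32646)/(-1049) = ((3/2 - 3/2 + 35721/2) - 32646)*(-1/1049) = (35721/2 - 32646)*(-1/1049) = -29571/2*(-1/1049) = 29571/2098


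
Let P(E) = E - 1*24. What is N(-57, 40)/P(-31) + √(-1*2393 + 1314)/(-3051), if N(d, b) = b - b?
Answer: -I*√1079/3051 ≈ -0.010766*I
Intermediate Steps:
N(d, b) = 0
P(E) = -24 + E (P(E) = E - 24 = -24 + E)
N(-57, 40)/P(-31) + √(-1*2393 + 1314)/(-3051) = 0/(-24 - 31) + √(-1*2393 + 1314)/(-3051) = 0/(-55) + √(-2393 + 1314)*(-1/3051) = 0*(-1/55) + √(-1079)*(-1/3051) = 0 + (I*√1079)*(-1/3051) = 0 - I*√1079/3051 = -I*√1079/3051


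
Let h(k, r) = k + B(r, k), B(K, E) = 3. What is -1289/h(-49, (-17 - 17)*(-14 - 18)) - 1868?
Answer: -84639/46 ≈ -1840.0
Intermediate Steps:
h(k, r) = 3 + k (h(k, r) = k + 3 = 3 + k)
-1289/h(-49, (-17 - 17)*(-14 - 18)) - 1868 = -1289/(3 - 49) - 1868 = -1289/(-46) - 1868 = -1289*(-1/46) - 1868 = 1289/46 - 1868 = -84639/46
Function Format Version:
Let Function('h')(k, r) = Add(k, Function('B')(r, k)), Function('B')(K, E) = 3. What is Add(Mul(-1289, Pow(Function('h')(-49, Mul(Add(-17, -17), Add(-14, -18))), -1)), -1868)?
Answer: Rational(-84639, 46) ≈ -1840.0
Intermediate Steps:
Function('h')(k, r) = Add(3, k) (Function('h')(k, r) = Add(k, 3) = Add(3, k))
Add(Mul(-1289, Pow(Function('h')(-49, Mul(Add(-17, -17), Add(-14, -18))), -1)), -1868) = Add(Mul(-1289, Pow(Add(3, -49), -1)), -1868) = Add(Mul(-1289, Pow(-46, -1)), -1868) = Add(Mul(-1289, Rational(-1, 46)), -1868) = Add(Rational(1289, 46), -1868) = Rational(-84639, 46)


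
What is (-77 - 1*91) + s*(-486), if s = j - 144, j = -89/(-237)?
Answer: 5501046/79 ≈ 69634.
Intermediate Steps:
j = 89/237 (j = -89*(-1/237) = 89/237 ≈ 0.37553)
s = -34039/237 (s = 89/237 - 144 = -34039/237 ≈ -143.62)
(-77 - 1*91) + s*(-486) = (-77 - 1*91) - 34039/237*(-486) = (-77 - 91) + 5514318/79 = -168 + 5514318/79 = 5501046/79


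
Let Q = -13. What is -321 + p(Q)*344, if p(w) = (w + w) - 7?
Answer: -11673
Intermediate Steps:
p(w) = -7 + 2*w (p(w) = 2*w - 7 = -7 + 2*w)
-321 + p(Q)*344 = -321 + (-7 + 2*(-13))*344 = -321 + (-7 - 26)*344 = -321 - 33*344 = -321 - 11352 = -11673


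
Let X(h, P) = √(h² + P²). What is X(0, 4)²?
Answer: 16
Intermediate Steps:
X(h, P) = √(P² + h²)
X(0, 4)² = (√(4² + 0²))² = (√(16 + 0))² = (√16)² = 4² = 16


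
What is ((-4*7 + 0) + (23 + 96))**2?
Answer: 8281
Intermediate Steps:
((-4*7 + 0) + (23 + 96))**2 = ((-28 + 0) + 119)**2 = (-28 + 119)**2 = 91**2 = 8281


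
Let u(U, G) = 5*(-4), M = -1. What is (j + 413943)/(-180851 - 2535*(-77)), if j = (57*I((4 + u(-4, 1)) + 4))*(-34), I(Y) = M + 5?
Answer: 406191/14344 ≈ 28.318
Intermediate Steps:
u(U, G) = -20
I(Y) = 4 (I(Y) = -1 + 5 = 4)
j = -7752 (j = (57*4)*(-34) = 228*(-34) = -7752)
(j + 413943)/(-180851 - 2535*(-77)) = (-7752 + 413943)/(-180851 - 2535*(-77)) = 406191/(-180851 + 195195) = 406191/14344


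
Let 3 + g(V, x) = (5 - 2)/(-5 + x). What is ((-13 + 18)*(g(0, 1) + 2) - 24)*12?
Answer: -393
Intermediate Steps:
g(V, x) = -3 + 3/(-5 + x) (g(V, x) = -3 + (5 - 2)/(-5 + x) = -3 + 3/(-5 + x))
((-13 + 18)*(g(0, 1) + 2) - 24)*12 = ((-13 + 18)*(3*(6 - 1*1)/(-5 + 1) + 2) - 24)*12 = (5*(3*(6 - 1)/(-4) + 2) - 24)*12 = (5*(3*(-¼)*5 + 2) - 24)*12 = (5*(-15/4 + 2) - 24)*12 = (5*(-7/4) - 24)*12 = (-35/4 - 24)*12 = -131/4*12 = -393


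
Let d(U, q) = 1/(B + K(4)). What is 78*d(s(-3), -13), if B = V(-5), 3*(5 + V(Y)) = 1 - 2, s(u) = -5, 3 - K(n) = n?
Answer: -234/19 ≈ -12.316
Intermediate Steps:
K(n) = 3 - n
V(Y) = -16/3 (V(Y) = -5 + (1 - 2)/3 = -5 + (1/3)*(-1) = -5 - 1/3 = -16/3)
B = -16/3 ≈ -5.3333
d(U, q) = -3/19 (d(U, q) = 1/(-16/3 + (3 - 1*4)) = 1/(-16/3 + (3 - 4)) = 1/(-16/3 - 1) = 1/(-19/3) = -3/19)
78*d(s(-3), -13) = 78*(-3/19) = -234/19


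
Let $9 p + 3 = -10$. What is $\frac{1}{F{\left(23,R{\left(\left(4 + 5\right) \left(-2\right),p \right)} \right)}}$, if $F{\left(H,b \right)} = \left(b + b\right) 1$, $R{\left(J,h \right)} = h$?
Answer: $- \frac{9}{26} \approx -0.34615$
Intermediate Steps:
$p = - \frac{13}{9}$ ($p = - \frac{1}{3} + \frac{1}{9} \left(-10\right) = - \frac{1}{3} - \frac{10}{9} = - \frac{13}{9} \approx -1.4444$)
$F{\left(H,b \right)} = 2 b$ ($F{\left(H,b \right)} = 2 b 1 = 2 b$)
$\frac{1}{F{\left(23,R{\left(\left(4 + 5\right) \left(-2\right),p \right)} \right)}} = \frac{1}{2 \left(- \frac{13}{9}\right)} = \frac{1}{- \frac{26}{9}} = - \frac{9}{26}$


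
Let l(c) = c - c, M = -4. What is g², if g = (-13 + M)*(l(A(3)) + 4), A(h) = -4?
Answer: 4624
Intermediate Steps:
l(c) = 0
g = -68 (g = (-13 - 4)*(0 + 4) = -17*4 = -68)
g² = (-68)² = 4624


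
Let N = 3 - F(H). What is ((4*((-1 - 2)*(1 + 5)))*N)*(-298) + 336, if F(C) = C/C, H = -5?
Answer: 43248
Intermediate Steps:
F(C) = 1
N = 2 (N = 3 - 1*1 = 3 - 1 = 2)
((4*((-1 - 2)*(1 + 5)))*N)*(-298) + 336 = ((4*((-1 - 2)*(1 + 5)))*2)*(-298) + 336 = ((4*(-3*6))*2)*(-298) + 336 = ((4*(-18))*2)*(-298) + 336 = -72*2*(-298) + 336 = -144*(-298) + 336 = 42912 + 336 = 43248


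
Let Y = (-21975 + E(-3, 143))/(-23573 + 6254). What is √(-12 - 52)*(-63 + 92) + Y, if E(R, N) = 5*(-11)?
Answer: 22030/17319 + 232*I ≈ 1.272 + 232.0*I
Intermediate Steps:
E(R, N) = -55
Y = 22030/17319 (Y = (-21975 - 55)/(-23573 + 6254) = -22030/(-17319) = -22030*(-1/17319) = 22030/17319 ≈ 1.2720)
√(-12 - 52)*(-63 + 92) + Y = √(-12 - 52)*(-63 + 92) + 22030/17319 = √(-64)*29 + 22030/17319 = (8*I)*29 + 22030/17319 = 232*I + 22030/17319 = 22030/17319 + 232*I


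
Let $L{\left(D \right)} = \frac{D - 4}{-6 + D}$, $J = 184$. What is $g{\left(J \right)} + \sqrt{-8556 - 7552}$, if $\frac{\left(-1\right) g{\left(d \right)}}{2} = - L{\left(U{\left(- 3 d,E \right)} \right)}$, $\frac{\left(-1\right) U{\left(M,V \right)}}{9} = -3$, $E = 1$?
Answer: $\frac{46}{21} + 2 i \sqrt{4027} \approx 2.1905 + 126.92 i$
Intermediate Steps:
$U{\left(M,V \right)} = 27$ ($U{\left(M,V \right)} = \left(-9\right) \left(-3\right) = 27$)
$L{\left(D \right)} = \frac{-4 + D}{-6 + D}$
$g{\left(d \right)} = \frac{46}{21}$ ($g{\left(d \right)} = - 2 \left(- \frac{-4 + 27}{-6 + 27}\right) = - 2 \left(- \frac{23}{21}\right) = - 2 \left(\left(-1\right) \frac{23}{21}\right) = \left(-2\right) \left(- \frac{23}{21}\right) = \frac{46}{21}$)
$g{\left(J \right)} + \sqrt{-8556 - 7552} = \frac{46}{21} + \sqrt{-8556 - 7552} = \frac{46}{21} + \sqrt{-16108} = \frac{46}{21} + 2 i \sqrt{4027}$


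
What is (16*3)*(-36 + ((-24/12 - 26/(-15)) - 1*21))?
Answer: -13744/5 ≈ -2748.8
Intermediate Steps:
(16*3)*(-36 + ((-24/12 - 26/(-15)) - 1*21)) = 48*(-36 + ((-24*1/12 - 26*(-1/15)) - 21)) = 48*(-36 + ((-2 + 26/15) - 21)) = 48*(-36 + (-4/15 - 21)) = 48*(-36 - 319/15) = 48*(-859/15) = -13744/5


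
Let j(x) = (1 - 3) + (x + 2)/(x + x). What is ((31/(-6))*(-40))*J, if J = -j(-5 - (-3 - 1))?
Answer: 1550/3 ≈ 516.67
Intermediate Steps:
j(x) = -2 + (2 + x)/(2*x) (j(x) = -2 + (2 + x)/((2*x)) = -2 + (2 + x)*(1/(2*x)) = -2 + (2 + x)/(2*x))
J = 5/2 (J = -(-3/2 + 1/(-5 - (-3 - 1))) = -(-3/2 + 1/(-5 - 1*(-4))) = -(-3/2 + 1/(-5 + 4)) = -(-3/2 + 1/(-1)) = -(-3/2 - 1) = -1*(-5/2) = 5/2 ≈ 2.5000)
((31/(-6))*(-40))*J = ((31/(-6))*(-40))*(5/2) = ((31*(-1/6))*(-40))*(5/2) = -31/6*(-40)*(5/2) = (620/3)*(5/2) = 1550/3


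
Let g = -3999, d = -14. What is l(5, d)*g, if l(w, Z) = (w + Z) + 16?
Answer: -27993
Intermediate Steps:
l(w, Z) = 16 + Z + w (l(w, Z) = (Z + w) + 16 = 16 + Z + w)
l(5, d)*g = (16 - 14 + 5)*(-3999) = 7*(-3999) = -27993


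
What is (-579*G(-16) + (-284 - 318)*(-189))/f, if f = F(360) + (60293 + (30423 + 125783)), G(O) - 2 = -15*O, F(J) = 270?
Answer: -26340/216769 ≈ -0.12151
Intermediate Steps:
G(O) = 2 - 15*O
f = 216769 (f = 270 + (60293 + (30423 + 125783)) = 270 + (60293 + 156206) = 270 + 216499 = 216769)
(-579*G(-16) + (-284 - 318)*(-189))/f = (-579*(2 - 15*(-16)) + (-284 - 318)*(-189))/216769 = (-579*(2 + 240) - 602*(-189))*(1/216769) = (-579*242 + 113778)*(1/216769) = (-140118 + 113778)*(1/216769) = -26340*1/216769 = -26340/216769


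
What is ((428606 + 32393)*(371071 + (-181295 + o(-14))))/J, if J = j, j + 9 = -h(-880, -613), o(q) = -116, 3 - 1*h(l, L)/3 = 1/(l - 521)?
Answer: -5833034835540/1201 ≈ -4.8568e+9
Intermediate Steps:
h(l, L) = 9 - 3/(-521 + l) (h(l, L) = 9 - 3/(l - 521) = 9 - 3/(-521 + l))
j = -8407/467 (j = -9 - 3*(-1564 + 3*(-880))/(-521 - 880) = -9 - 3*(-1564 - 2640)/(-1401) = -9 - 3*(-1)*(-4204)/1401 = -9 - 1*4204/467 = -9 - 4204/467 = -8407/467 ≈ -18.002)
J = -8407/467 ≈ -18.002
((428606 + 32393)*(371071 + (-181295 + o(-14))))/J = ((428606 + 32393)*(371071 + (-181295 - 116)))/(-8407/467) = (460999*(371071 - 181411))*(-467/8407) = (460999*189660)*(-467/8407) = 87433070340*(-467/8407) = -5833034835540/1201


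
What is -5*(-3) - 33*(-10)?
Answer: 345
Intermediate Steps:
-5*(-3) - 33*(-10) = 15 + 330 = 345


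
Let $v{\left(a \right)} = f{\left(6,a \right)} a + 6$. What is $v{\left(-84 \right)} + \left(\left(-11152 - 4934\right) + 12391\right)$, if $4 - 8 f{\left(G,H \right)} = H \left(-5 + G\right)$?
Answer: $-4613$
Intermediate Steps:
$f{\left(G,H \right)} = \frac{1}{2} - \frac{H \left(-5 + G\right)}{8}$
$v{\left(a \right)} = 6 + a \left(\frac{1}{2} - \frac{a}{8}\right)$ ($v{\left(a \right)} = \left(\frac{1}{2} + \frac{5 a}{8} - \frac{3 a}{4}\right) a + 6 = \left(\frac{1}{2} - \frac{a}{8}\right) a + 6 = a \left(\frac{1}{2} - \frac{a}{8}\right) + 6 = 6 + a \left(\frac{1}{2} - \frac{a}{8}\right)$)
$v{\left(-84 \right)} + \left(\left(-11152 - 4934\right) + 12391\right) = \left(6 - - \frac{21 \left(-4 - 84\right)}{2}\right) + \left(\left(-11152 - 4934\right) + 12391\right) = \left(6 - \left(- \frac{21}{2}\right) \left(-88\right)\right) + \left(-16086 + 12391\right) = \left(6 - 924\right) - 3695 = -918 - 3695 = -4613$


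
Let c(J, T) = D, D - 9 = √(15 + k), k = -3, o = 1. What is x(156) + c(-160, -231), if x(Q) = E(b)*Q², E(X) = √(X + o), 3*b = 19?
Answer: 9 + 2*√3 + 8112*√66 ≈ 65915.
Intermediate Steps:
b = 19/3 (b = (⅓)*19 = 19/3 ≈ 6.3333)
D = 9 + 2*√3 (D = 9 + √(15 - 3) = 9 + √12 = 9 + 2*√3 ≈ 12.464)
E(X) = √(1 + X) (E(X) = √(X + 1) = √(1 + X))
c(J, T) = 9 + 2*√3
x(Q) = √66*Q²/3 (x(Q) = √(1 + 19/3)*Q² = √(22/3)*Q² = (√66/3)*Q² = √66*Q²/3)
x(156) + c(-160, -231) = (⅓)*√66*156² + (9 + 2*√3) = (⅓)*√66*24336 + (9 + 2*√3) = 8112*√66 + (9 + 2*√3) = 9 + 2*√3 + 8112*√66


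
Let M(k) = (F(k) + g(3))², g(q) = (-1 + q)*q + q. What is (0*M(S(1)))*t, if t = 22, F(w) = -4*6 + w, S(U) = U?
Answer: 0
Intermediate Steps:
F(w) = -24 + w
g(q) = q + q*(-1 + q) (g(q) = q*(-1 + q) + q = q + q*(-1 + q))
M(k) = (-15 + k)² (M(k) = ((-24 + k) + 3²)² = ((-24 + k) + 9)² = (-15 + k)²)
(0*M(S(1)))*t = (0*(-15 + 1)²)*22 = (0*(-14)²)*22 = (0*196)*22 = 0*22 = 0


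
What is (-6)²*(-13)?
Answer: -468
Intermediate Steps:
(-6)²*(-13) = 36*(-13) = -468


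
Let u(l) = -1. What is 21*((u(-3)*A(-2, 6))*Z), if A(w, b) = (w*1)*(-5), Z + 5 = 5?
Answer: 0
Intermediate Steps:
Z = 0 (Z = -5 + 5 = 0)
A(w, b) = -5*w (A(w, b) = w*(-5) = -5*w)
21*((u(-3)*A(-2, 6))*Z) = 21*(-(-5)*(-2)*0) = 21*(-1*10*0) = 21*(-10*0) = 21*0 = 0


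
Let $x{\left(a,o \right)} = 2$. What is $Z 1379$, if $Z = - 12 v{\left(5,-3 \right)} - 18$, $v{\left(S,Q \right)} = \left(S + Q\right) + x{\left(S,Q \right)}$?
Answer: $-91014$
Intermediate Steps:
$v{\left(S,Q \right)} = 2 + Q + S$ ($v{\left(S,Q \right)} = \left(S + Q\right) + 2 = \left(Q + S\right) + 2 = 2 + Q + S$)
$Z = -66$ ($Z = - 12 \left(2 - 3 + 5\right) - 18 = \left(-12\right) 4 - 18 = -48 - 18 = -66$)
$Z 1379 = \left(-66\right) 1379 = -91014$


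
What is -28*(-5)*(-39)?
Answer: -5460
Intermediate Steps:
-28*(-5)*(-39) = 140*(-39) = -5460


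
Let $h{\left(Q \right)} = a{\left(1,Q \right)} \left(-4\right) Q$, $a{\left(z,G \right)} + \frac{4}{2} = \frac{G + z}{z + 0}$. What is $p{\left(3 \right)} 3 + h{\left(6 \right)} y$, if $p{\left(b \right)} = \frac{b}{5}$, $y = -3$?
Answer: $\frac{1809}{5} \approx 361.8$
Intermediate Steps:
$a{\left(z,G \right)} = -2 + \frac{G + z}{z}$ ($a{\left(z,G \right)} = -2 + \frac{G + z}{z + 0} = -2 + \frac{G + z}{z}$)
$p{\left(b \right)} = \frac{b}{5}$ ($p{\left(b \right)} = b \frac{1}{5} = \frac{b}{5}$)
$h{\left(Q \right)} = Q \left(4 - 4 Q\right)$ ($h{\left(Q \right)} = \frac{Q - 1}{1} \left(-4\right) Q = 1 \left(Q - 1\right) \left(-4\right) Q = 1 \left(-1 + Q\right) \left(-4\right) Q = \left(-1 + Q\right) \left(-4\right) Q = \left(4 - 4 Q\right) Q = Q \left(4 - 4 Q\right)$)
$p{\left(3 \right)} 3 + h{\left(6 \right)} y = \frac{1}{5} \cdot 3 \cdot 3 + 4 \cdot 6 \left(1 - 6\right) \left(-3\right) = \frac{3}{5} \cdot 3 + 4 \cdot 6 \left(1 - 6\right) \left(-3\right) = \frac{9}{5} + 4 \cdot 6 \left(-5\right) \left(-3\right) = \frac{9}{5} - -360 = \frac{9}{5} + 360 = \frac{1809}{5}$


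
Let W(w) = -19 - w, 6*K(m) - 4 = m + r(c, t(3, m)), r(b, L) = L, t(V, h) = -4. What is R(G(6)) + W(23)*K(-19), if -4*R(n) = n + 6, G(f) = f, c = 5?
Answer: 130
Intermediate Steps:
K(m) = m/6 (K(m) = ⅔ + (m - 4)/6 = ⅔ + (-4 + m)/6 = ⅔ + (-⅔ + m/6) = m/6)
R(n) = -3/2 - n/4 (R(n) = -(n + 6)/4 = -(6 + n)/4 = -3/2 - n/4)
R(G(6)) + W(23)*K(-19) = (-3/2 - ¼*6) + (-19 - 1*23)*((⅙)*(-19)) = (-3/2 - 3/2) + (-19 - 23)*(-19/6) = -3 - 42*(-19/6) = -3 + 133 = 130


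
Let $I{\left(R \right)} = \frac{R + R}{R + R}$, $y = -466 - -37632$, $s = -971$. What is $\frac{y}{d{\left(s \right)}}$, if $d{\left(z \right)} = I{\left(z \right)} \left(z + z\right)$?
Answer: $- \frac{18583}{971} \approx -19.138$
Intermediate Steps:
$y = 37166$ ($y = -466 + 37632 = 37166$)
$I{\left(R \right)} = 1$ ($I{\left(R \right)} = \frac{2 R}{2 R} = 2 R \frac{1}{2 R} = 1$)
$d{\left(z \right)} = 2 z$ ($d{\left(z \right)} = 1 \left(z + z\right) = 1 \cdot 2 z = 2 z$)
$\frac{y}{d{\left(s \right)}} = \frac{37166}{2 \left(-971\right)} = \frac{37166}{-1942} = 37166 \left(- \frac{1}{1942}\right) = - \frac{18583}{971}$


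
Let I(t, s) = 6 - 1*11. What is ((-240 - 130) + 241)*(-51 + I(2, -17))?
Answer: 7224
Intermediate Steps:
I(t, s) = -5 (I(t, s) = 6 - 11 = -5)
((-240 - 130) + 241)*(-51 + I(2, -17)) = ((-240 - 130) + 241)*(-51 - 5) = (-370 + 241)*(-56) = -129*(-56) = 7224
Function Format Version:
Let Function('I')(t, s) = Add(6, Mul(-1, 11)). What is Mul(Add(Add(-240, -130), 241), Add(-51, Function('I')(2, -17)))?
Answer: 7224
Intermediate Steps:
Function('I')(t, s) = -5 (Function('I')(t, s) = Add(6, -11) = -5)
Mul(Add(Add(-240, -130), 241), Add(-51, Function('I')(2, -17))) = Mul(Add(Add(-240, -130), 241), Add(-51, -5)) = Mul(Add(-370, 241), -56) = Mul(-129, -56) = 7224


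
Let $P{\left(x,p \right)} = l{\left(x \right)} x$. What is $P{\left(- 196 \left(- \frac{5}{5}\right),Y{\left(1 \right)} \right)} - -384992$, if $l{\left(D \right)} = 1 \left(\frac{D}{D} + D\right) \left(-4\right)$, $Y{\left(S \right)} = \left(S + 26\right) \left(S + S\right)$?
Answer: $230544$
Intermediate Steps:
$Y{\left(S \right)} = 2 S \left(26 + S\right)$ ($Y{\left(S \right)} = \left(26 + S\right) 2 S = 2 S \left(26 + S\right)$)
$l{\left(D \right)} = -4 - 4 D$ ($l{\left(D \right)} = 1 \left(1 + D\right) \left(-4\right) = \left(1 + D\right) \left(-4\right) = -4 - 4 D$)
$P{\left(x,p \right)} = x \left(-4 - 4 x\right)$ ($P{\left(x,p \right)} = \left(-4 - 4 x\right) x = x \left(-4 - 4 x\right)$)
$P{\left(- 196 \left(- \frac{5}{5}\right),Y{\left(1 \right)} \right)} - -384992 = - 4 \left(- 196 \left(- \frac{5}{5}\right)\right) \left(1 - 196 \left(- \frac{5}{5}\right)\right) - -384992 = - 4 \left(- 196 \left(\left(-5\right) \frac{1}{5}\right)\right) \left(1 - 196 \left(\left(-5\right) \frac{1}{5}\right)\right) + 384992 = - 4 \left(\left(-196\right) \left(-1\right)\right) \left(1 - -196\right) + 384992 = \left(-4\right) 196 \left(1 + 196\right) + 384992 = \left(-4\right) 196 \cdot 197 + 384992 = -154448 + 384992 = 230544$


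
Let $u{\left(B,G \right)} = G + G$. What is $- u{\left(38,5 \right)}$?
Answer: $-10$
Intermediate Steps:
$u{\left(B,G \right)} = 2 G$
$- u{\left(38,5 \right)} = - 2 \cdot 5 = \left(-1\right) 10 = -10$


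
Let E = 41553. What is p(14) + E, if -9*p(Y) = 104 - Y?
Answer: 41543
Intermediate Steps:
p(Y) = -104/9 + Y/9 (p(Y) = -(104 - Y)/9 = -104/9 + Y/9)
p(14) + E = (-104/9 + (⅑)*14) + 41553 = (-104/9 + 14/9) + 41553 = -10 + 41553 = 41543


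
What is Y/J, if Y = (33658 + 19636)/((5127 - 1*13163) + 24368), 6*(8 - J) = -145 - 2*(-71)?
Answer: 26647/69411 ≈ 0.38390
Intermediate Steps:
J = 17/2 (J = 8 - (-145 - 2*(-71))/6 = 8 - (-145 + 142)/6 = 8 - 1/6*(-3) = 8 + 1/2 = 17/2 ≈ 8.5000)
Y = 26647/8166 (Y = 53294/((5127 - 13163) + 24368) = 53294/(-8036 + 24368) = 53294/16332 = 53294*(1/16332) = 26647/8166 ≈ 3.2632)
Y/J = 26647/(8166*(17/2)) = (26647/8166)*(2/17) = 26647/69411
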